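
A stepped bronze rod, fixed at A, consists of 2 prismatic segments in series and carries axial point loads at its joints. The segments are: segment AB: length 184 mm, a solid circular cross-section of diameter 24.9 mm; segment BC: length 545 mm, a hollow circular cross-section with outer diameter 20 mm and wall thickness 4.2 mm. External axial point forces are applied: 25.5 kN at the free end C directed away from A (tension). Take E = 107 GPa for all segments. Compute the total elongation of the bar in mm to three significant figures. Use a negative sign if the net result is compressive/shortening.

0.713 mm

Internal axial forces (sectioning from the free end, tension +): N_BC = 25.5 kN, N_AB = 25.5 kN.
A_AB = 487 mm².
A_BC = 208.5 mm².
δ_AB = 25500·184/(487·107000) = 0.09005 mm
δ_BC = 25500·545/(208.5·107000) = 0.623 mm
δ = Σδ_i = 0.7131 mm.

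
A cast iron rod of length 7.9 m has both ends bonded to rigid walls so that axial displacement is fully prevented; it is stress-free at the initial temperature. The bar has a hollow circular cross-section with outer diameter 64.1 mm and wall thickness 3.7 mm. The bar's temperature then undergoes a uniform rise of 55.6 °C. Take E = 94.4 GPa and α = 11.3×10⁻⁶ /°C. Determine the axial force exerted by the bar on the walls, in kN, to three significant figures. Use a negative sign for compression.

-41.6 kN

Free thermal expansion αLΔT = 11.3e-6 · 7900 · 55.6 = 4.963 mm.
The walls impose strain ε = −(4.963)/7900 = -6.2828e-04; σ = Eε = 94400 · -6.2828e-04 = -59.31 MPa.
Wall reaction R = σ·A = -59.31·702.1 = -41640 N = -41.64 kN.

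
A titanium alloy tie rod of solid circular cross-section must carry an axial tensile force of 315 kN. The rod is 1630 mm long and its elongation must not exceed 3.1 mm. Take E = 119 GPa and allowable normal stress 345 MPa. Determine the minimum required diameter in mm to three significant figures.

42.1 mm

Required area A ≥ P/σ_allow = 315000/345 = 913 mm².
For a solid circular section, d ≥ √(4A/π) = 34.1 mm.
Elongation limit: A ≥ PL/(Eδ_allow) = 315000·1630/(119000·3.1) = 1392 mm² ⇒ d ≥ 42.1 mm.
The elongation limit governs.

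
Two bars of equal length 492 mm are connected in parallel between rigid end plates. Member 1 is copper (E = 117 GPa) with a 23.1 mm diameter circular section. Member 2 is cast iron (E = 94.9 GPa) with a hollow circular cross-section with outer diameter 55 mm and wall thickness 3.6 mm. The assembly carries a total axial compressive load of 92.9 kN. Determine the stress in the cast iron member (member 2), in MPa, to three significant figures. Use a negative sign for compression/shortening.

A_1 = 419.1 mm².
A_2 = 581.3 mm².
Equal strain + equilibrium ⇒ each member carries load in proportion to AE: A₁E₁ = 49030000 N, A₂E₂ = 55170000 N, ΣAE = 104200000 N.
σ₂ = P·E₂/ΣAE = -92900·94900/104200000 = -84.61 MPa.

-84.6 MPa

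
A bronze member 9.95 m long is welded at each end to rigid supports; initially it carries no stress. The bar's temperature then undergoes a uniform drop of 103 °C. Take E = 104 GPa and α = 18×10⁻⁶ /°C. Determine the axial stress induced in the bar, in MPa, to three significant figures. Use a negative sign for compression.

Free thermal expansion αLΔT = 18e-6 · 9950 · -103 = -18.45 mm.
The walls impose strain ε = −(-18.45)/9950 = 1.8540e-03; σ = Eε = 104000 · 1.8540e-03 = 192.8 MPa.

193 MPa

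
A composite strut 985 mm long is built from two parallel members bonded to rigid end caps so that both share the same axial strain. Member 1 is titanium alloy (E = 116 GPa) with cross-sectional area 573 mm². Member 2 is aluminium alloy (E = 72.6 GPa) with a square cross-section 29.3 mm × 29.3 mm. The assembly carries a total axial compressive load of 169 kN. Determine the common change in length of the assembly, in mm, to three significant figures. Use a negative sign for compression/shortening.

-1.29 mm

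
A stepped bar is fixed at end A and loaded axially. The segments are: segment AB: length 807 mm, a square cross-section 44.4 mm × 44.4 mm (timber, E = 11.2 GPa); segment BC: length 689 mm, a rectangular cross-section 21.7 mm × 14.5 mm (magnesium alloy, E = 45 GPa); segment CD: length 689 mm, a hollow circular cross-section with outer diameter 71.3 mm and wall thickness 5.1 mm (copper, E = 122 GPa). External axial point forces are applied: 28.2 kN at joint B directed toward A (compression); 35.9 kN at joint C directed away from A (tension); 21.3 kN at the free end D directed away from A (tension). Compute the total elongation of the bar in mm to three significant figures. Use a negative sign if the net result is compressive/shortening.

Internal axial forces (sectioning from the free end, tension +): N_CD = 21.3 kN, N_BC = 57.2 kN, N_AB = 29 kN.
A_AB = 1971 mm².
A_BC = 314.6 mm².
A_CD = 1061 mm².
δ_AB = 29000·807/(1971·11200) = 1.06 mm
δ_BC = 57200·689/(314.6·45000) = 2.783 mm
δ_CD = 21300·689/(1061·122000) = 0.1134 mm
δ = Σδ_i = 3.957 mm.

3.96 mm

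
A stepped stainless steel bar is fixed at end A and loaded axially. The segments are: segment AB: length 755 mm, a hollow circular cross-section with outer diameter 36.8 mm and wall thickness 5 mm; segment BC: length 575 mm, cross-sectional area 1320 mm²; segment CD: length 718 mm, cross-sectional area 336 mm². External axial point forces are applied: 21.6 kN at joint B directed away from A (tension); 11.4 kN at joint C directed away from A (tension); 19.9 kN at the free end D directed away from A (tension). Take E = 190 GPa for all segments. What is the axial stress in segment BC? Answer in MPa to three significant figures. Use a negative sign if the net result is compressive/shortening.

23.7 MPa

Internal axial forces (sectioning from the free end, tension +): N_CD = 19.9 kN, N_BC = 31.3 kN, N_AB = 52.9 kN.
σ_BC = N_BC/A_BC = 31300/1320 = 23.71 MPa.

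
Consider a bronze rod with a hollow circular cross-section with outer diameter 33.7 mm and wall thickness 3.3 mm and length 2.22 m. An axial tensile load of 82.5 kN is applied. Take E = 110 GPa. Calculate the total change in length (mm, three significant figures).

A = 315.2 mm².
δ_mech = NL/(AE) = 82500·2220/(315.2·110000) = 5.283 mm.

5.28 mm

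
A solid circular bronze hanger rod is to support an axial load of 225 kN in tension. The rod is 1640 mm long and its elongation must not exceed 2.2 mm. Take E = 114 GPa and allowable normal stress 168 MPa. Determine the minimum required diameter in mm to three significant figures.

43.3 mm

Required area A ≥ P/σ_allow = 225000/168 = 1339 mm².
For a solid circular section, d ≥ √(4A/π) = 41.29 mm.
Elongation limit: A ≥ PL/(Eδ_allow) = 225000·1640/(114000·2.2) = 1471 mm² ⇒ d ≥ 43.28 mm.
The elongation limit governs.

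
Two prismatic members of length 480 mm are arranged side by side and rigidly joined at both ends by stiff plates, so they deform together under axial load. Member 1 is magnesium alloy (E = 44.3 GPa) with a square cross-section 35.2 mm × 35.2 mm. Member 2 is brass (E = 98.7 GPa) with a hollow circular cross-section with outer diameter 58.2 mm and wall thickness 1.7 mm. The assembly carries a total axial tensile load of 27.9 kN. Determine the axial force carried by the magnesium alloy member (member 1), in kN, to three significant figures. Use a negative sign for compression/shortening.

18.1 kN

A_1 = 1239 mm².
A_2 = 301.7 mm².
Equal strain + equilibrium ⇒ each member carries load in proportion to AE: A₁E₁ = 54890000 N, A₂E₂ = 29780000 N, ΣAE = 84670000 N.
F₁ = P·A₁E₁/ΣAE = 27900·54890000/84670000 = 18090 N.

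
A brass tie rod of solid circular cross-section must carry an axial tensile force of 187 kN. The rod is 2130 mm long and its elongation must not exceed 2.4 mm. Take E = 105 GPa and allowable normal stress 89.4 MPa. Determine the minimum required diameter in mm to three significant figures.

51.6 mm

Required area A ≥ P/σ_allow = 187000/89.4 = 2092 mm².
For a solid circular section, d ≥ √(4A/π) = 51.61 mm.
Elongation limit: A ≥ PL/(Eδ_allow) = 187000·2130/(105000·2.4) = 1581 mm² ⇒ d ≥ 44.86 mm.
The stress limit governs.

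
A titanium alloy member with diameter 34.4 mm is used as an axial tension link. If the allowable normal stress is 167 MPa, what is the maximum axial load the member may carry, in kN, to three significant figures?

A = 929.4 mm².
P_max = σ_allow · A = 167 · 929.4 = 155200 N = 155.2 kN.

155 kN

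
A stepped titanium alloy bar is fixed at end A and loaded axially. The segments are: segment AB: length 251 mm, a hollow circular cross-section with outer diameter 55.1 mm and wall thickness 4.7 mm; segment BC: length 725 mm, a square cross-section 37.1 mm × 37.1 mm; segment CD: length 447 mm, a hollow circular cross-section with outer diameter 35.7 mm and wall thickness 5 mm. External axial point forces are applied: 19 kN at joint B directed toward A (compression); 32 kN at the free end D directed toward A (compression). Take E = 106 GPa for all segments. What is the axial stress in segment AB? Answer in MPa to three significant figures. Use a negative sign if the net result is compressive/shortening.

Internal axial forces (sectioning from the free end, tension +): N_CD = -32 kN, N_BC = -32 kN, N_AB = -51 kN.
A_AB = 744.2 mm².
σ_AB = N_AB/A_AB = -51000/744.2 = -68.53 MPa.

-68.5 MPa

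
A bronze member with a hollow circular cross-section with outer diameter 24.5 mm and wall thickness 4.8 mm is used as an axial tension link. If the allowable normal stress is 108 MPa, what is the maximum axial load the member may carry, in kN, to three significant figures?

A = 297.1 mm².
P_max = σ_allow · A = 108 · 297.1 = 32080 N = 32.08 kN.

32.1 kN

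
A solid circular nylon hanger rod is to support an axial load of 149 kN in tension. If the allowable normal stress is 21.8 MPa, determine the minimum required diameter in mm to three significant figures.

93.3 mm

Required area A ≥ P/σ_allow = 149000/21.8 = 6835 mm².
For a solid circular section, d ≥ √(4A/π) = 93.29 mm.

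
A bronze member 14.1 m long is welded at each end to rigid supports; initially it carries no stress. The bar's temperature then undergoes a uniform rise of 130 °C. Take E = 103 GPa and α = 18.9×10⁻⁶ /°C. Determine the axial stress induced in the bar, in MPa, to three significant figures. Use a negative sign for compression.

-253 MPa

Free thermal expansion αLΔT = 18.9e-6 · 14100 · 130 = 34.64 mm.
The walls impose strain ε = −(34.64)/14100 = -2.4570e-03; σ = Eε = 103000 · -2.4570e-03 = -253.1 MPa.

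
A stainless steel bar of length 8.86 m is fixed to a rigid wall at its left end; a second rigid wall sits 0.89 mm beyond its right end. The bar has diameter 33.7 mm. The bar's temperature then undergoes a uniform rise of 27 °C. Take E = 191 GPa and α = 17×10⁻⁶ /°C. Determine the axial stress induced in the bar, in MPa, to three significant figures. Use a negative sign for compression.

Free thermal expansion αLΔT = 17e-6 · 8860 · 27 = 4.067 mm.
The walls engage after the gap closes; constrained expansion = 4.067 − 0.89 = 3.177 mm.
The walls impose strain ε = −(3.177)/8860 = -3.5855e-04; σ = Eε = 191000 · -3.5855e-04 = -68.48 MPa.

-68.5 MPa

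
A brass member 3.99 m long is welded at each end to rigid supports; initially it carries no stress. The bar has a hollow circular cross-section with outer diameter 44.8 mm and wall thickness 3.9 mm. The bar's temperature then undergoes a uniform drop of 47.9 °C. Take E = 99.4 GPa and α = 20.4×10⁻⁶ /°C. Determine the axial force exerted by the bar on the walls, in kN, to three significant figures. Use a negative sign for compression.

48.7 kN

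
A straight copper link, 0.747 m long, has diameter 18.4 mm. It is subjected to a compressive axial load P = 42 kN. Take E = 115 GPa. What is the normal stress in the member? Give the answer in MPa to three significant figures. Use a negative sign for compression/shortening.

-158 MPa

A = 265.9 mm².
σ = N/A = -42000/265.9 = -158 MPa.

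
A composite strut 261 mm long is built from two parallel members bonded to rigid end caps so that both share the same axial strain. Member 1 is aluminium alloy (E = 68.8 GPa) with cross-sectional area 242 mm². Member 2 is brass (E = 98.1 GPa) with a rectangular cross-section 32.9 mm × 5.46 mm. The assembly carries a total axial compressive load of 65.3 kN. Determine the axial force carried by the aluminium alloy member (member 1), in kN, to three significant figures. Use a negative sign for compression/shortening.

-31.7 kN

A_2 = 179.6 mm².
Equal strain + equilibrium ⇒ each member carries load in proportion to AE: A₁E₁ = 16650000 N, A₂E₂ = 17620000 N, ΣAE = 34270000 N.
F₁ = P·A₁E₁/ΣAE = -65300·16650000/34270000 = -31720 N.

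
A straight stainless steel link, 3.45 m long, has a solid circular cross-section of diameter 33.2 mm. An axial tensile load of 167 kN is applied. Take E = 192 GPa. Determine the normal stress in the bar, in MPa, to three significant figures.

193 MPa

A = 865.7 mm².
σ = N/A = 167000/865.7 = 192.9 MPa.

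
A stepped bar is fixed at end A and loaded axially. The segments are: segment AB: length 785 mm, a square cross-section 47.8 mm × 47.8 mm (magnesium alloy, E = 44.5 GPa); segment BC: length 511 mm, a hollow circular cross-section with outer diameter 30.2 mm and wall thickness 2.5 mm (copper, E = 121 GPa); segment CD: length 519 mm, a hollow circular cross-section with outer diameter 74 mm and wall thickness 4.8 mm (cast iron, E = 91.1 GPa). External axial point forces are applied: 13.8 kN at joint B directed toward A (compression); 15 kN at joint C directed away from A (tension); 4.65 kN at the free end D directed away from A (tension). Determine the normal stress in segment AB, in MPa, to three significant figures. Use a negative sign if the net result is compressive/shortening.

2.56 MPa

Internal axial forces (sectioning from the free end, tension +): N_CD = 4.65 kN, N_BC = 19.65 kN, N_AB = 5.85 kN.
A_AB = 2285 mm².
σ_AB = N_AB/A_AB = 5850/2285 = 2.56 MPa.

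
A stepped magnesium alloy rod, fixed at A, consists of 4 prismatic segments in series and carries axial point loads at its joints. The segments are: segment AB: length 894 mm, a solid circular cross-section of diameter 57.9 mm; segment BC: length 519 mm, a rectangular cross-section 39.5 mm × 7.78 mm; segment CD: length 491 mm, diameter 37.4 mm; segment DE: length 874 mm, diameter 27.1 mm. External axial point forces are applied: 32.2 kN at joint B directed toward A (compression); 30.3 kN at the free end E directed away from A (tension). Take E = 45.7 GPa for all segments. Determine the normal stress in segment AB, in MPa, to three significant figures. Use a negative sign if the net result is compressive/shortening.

-0.722 MPa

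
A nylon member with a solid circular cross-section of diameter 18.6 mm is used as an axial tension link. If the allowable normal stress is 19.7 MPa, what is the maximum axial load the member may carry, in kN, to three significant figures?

A = 271.7 mm².
P_max = σ_allow · A = 19.7 · 271.7 = 5353 N = 5.353 kN.

5.35 kN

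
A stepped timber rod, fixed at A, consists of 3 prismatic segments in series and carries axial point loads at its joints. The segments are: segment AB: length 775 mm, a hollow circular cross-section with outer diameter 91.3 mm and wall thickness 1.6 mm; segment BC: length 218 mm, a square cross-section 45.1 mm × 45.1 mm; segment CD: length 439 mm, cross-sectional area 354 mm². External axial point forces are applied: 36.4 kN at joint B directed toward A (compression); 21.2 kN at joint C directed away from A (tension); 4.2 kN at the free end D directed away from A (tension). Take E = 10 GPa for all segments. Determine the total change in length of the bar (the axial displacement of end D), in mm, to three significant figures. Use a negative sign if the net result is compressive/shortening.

-1.10 mm

Internal axial forces (sectioning from the free end, tension +): N_CD = 4.2 kN, N_BC = 25.4 kN, N_AB = -11 kN.
A_AB = 450.9 mm².
A_BC = 2034 mm².
δ_AB = -11000·775/(450.9·10000) = -1.891 mm
δ_BC = 25400·218/(2034·10000) = 0.2722 mm
δ_CD = 4200·439/(354·10000) = 0.5208 mm
δ = Σδ_i = -1.098 mm.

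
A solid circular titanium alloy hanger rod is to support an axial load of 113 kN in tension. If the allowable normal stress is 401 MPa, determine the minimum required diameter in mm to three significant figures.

Required area A ≥ P/σ_allow = 113000/401 = 281.8 mm².
For a solid circular section, d ≥ √(4A/π) = 18.94 mm.

18.9 mm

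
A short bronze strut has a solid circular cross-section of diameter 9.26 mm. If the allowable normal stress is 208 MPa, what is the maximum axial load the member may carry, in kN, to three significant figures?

14.0 kN

A = 67.35 mm².
P_max = σ_allow · A = 208 · 67.35 = 14010 N = 14.01 kN.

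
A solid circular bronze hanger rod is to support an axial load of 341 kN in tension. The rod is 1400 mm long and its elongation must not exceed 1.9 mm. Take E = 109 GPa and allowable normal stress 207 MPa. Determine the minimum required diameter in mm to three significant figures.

Required area A ≥ P/σ_allow = 341000/207 = 1647 mm².
For a solid circular section, d ≥ √(4A/π) = 45.8 mm.
Elongation limit: A ≥ PL/(Eδ_allow) = 341000·1400/(109000·1.9) = 2305 mm² ⇒ d ≥ 54.18 mm.
The elongation limit governs.

54.2 mm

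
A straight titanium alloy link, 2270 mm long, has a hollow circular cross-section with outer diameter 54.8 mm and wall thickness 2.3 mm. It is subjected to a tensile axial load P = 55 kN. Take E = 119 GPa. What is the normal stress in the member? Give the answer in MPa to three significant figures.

A = 379.3 mm².
σ = N/A = 55000/379.3 = 145 MPa.

145 MPa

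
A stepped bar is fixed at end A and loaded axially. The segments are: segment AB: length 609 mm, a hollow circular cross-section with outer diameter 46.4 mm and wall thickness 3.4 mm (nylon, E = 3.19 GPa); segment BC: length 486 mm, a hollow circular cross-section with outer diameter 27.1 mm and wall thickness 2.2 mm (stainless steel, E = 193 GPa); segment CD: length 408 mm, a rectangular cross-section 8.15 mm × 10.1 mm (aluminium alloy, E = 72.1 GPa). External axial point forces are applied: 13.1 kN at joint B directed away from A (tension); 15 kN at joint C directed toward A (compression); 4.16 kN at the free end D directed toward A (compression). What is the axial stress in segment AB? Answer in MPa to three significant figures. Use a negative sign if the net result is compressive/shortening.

-13.2 MPa

Internal axial forces (sectioning from the free end, tension +): N_CD = -4.16 kN, N_BC = -19.16 kN, N_AB = -6.06 kN.
A_AB = 459.3 mm².
σ_AB = N_AB/A_AB = -6060/459.3 = -13.19 MPa.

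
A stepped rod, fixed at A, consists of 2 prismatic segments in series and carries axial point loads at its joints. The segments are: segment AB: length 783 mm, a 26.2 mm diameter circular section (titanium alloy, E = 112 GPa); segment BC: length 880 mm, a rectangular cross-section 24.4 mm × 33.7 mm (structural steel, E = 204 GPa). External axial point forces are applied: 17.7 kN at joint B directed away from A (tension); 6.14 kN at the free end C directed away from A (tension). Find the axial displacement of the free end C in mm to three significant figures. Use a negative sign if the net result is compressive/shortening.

0.341 mm

Internal axial forces (sectioning from the free end, tension +): N_BC = 6.14 kN, N_AB = 23.84 kN.
A_AB = 539.1 mm².
A_BC = 822.3 mm².
δ_AB = 23840·783/(539.1·112000) = 0.3091 mm
δ_BC = 6140·880/(822.3·204000) = 0.03221 mm
δ = Σδ_i = 0.3414 mm.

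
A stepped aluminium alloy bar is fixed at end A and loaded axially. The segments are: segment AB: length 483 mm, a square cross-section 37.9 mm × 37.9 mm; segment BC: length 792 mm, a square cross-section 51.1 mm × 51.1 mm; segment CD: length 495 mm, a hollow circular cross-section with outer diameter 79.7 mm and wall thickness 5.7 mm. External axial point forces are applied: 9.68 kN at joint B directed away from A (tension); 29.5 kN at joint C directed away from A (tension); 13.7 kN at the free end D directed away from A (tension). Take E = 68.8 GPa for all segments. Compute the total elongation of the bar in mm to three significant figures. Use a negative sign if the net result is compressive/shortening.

0.523 mm

Internal axial forces (sectioning from the free end, tension +): N_CD = 13.7 kN, N_BC = 43.2 kN, N_AB = 52.88 kN.
A_AB = 1436 mm².
A_BC = 2611 mm².
A_CD = 1325 mm².
δ_AB = 52880·483/(1436·68800) = 0.2584 mm
δ_BC = 43200·792/(2611·68800) = 0.1904 mm
δ_CD = 13700·495/(1325·68800) = 0.07438 mm
δ = Σδ_i = 0.5233 mm.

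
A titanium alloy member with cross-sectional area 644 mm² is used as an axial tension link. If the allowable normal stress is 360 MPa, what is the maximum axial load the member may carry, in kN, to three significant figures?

232 kN

P_max = σ_allow · A = 360 · 644 = 231800 N = 231.8 kN.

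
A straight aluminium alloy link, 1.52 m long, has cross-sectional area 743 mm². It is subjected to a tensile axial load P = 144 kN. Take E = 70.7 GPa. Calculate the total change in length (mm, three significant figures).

δ_mech = NL/(AE) = 144000·1520/(743·70700) = 4.167 mm.

4.17 mm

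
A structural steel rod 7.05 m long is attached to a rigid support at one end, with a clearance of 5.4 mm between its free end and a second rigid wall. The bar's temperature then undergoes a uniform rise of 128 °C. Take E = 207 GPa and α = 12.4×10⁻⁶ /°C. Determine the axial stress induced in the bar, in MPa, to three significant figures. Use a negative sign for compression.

Free thermal expansion αLΔT = 12.4e-6 · 7050 · 128 = 11.19 mm.
The walls engage after the gap closes; constrained expansion = 11.19 − 5.4 = 5.79 mm.
The walls impose strain ε = −(5.79)/7050 = -8.2124e-04; σ = Eε = 207000 · -8.2124e-04 = -170 MPa.

-170 MPa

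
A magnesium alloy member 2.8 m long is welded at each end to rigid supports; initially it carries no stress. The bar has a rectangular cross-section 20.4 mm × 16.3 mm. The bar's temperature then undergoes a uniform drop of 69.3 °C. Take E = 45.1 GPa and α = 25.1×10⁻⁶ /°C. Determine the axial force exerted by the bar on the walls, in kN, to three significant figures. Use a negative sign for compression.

26.1 kN

Free thermal expansion αLΔT = 25.1e-6 · 2800 · -69.3 = -4.87 mm.
The walls impose strain ε = −(-4.87)/2800 = 1.7394e-03; σ = Eε = 45100 · 1.7394e-03 = 78.45 MPa.
Wall reaction R = σ·A = 78.45·332.5 = 26090 N = 26.09 kN.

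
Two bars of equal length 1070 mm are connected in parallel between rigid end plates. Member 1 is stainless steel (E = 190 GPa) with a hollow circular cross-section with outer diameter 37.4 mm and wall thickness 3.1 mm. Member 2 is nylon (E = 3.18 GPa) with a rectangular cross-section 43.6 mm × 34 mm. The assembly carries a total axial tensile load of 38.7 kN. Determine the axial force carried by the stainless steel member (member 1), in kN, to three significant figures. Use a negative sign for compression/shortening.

36.0 kN

A_1 = 334 mm².
A_2 = 1482 mm².
Equal strain + equilibrium ⇒ each member carries load in proportion to AE: A₁E₁ = 63470000 N, A₂E₂ = 4714000 N, ΣAE = 68180000 N.
F₁ = P·A₁E₁/ΣAE = 38700·63470000/68180000 = 36020 N.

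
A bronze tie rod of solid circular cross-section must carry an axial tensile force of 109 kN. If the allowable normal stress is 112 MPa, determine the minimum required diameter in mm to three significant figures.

35.2 mm

Required area A ≥ P/σ_allow = 109000/112 = 973.2 mm².
For a solid circular section, d ≥ √(4A/π) = 35.2 mm.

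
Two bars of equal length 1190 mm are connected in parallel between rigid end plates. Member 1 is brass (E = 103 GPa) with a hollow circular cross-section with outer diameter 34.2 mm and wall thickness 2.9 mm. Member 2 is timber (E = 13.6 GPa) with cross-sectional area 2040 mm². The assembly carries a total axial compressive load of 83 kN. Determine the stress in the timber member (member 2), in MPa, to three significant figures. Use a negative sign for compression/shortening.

-19.8 MPa

A_1 = 285.2 mm².
Equal strain + equilibrium ⇒ each member carries load in proportion to AE: A₁E₁ = 29370000 N, A₂E₂ = 27740000 N, ΣAE = 57120000 N.
σ₂ = P·E₂/ΣAE = -83000·13600/57120000 = -19.76 MPa.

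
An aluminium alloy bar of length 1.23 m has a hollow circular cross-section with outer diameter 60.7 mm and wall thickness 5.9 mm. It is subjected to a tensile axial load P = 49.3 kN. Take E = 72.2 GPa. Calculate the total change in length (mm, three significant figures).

0.827 mm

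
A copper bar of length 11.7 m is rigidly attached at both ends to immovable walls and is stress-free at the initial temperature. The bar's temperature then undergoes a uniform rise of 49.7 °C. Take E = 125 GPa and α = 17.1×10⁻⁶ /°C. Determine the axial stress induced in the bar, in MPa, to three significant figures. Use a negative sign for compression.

Free thermal expansion αLΔT = 17.1e-6 · 11700 · 49.7 = 9.943 mm.
The walls impose strain ε = −(9.943)/11700 = -8.4987e-04; σ = Eε = 125000 · -8.4987e-04 = -106.2 MPa.

-106 MPa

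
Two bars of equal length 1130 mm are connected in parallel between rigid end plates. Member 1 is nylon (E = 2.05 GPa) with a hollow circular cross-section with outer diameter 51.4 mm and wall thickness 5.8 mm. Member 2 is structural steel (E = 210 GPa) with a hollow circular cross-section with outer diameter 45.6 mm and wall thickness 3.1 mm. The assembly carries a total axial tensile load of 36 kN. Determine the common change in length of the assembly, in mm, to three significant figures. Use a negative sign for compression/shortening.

0.459 mm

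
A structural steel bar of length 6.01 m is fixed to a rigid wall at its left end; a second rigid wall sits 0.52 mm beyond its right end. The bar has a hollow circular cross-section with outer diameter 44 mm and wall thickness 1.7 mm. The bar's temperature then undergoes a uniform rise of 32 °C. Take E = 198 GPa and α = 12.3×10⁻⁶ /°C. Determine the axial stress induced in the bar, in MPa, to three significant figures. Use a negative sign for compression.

-60.8 MPa

Free thermal expansion αLΔT = 12.3e-6 · 6010 · 32 = 2.366 mm.
The walls engage after the gap closes; constrained expansion = 2.366 − 0.52 = 1.846 mm.
The walls impose strain ε = −(1.846)/6010 = -3.0708e-04; σ = Eε = 198000 · -3.0708e-04 = -60.8 MPa.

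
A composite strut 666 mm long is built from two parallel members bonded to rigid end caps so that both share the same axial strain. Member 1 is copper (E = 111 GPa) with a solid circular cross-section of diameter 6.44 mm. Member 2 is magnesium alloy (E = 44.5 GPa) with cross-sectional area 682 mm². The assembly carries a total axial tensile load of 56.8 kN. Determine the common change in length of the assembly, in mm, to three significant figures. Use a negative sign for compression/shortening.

1.11 mm

A_1 = 32.57 mm².
Equal strain + equilibrium ⇒ each member carries load in proportion to AE: A₁E₁ = 3616000 N, A₂E₂ = 30350000 N, ΣAE = 33960000 N.
δ = PL/ΣAE = 56800·666/33960000 = 1.114 mm.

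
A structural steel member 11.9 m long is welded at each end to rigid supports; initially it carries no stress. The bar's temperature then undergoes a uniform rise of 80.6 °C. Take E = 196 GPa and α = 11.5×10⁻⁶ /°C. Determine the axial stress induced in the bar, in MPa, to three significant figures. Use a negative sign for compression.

-182 MPa

Free thermal expansion αLΔT = 11.5e-6 · 11900 · 80.6 = 11.03 mm.
The walls impose strain ε = −(11.03)/11900 = -9.2690e-04; σ = Eε = 196000 · -9.2690e-04 = -181.7 MPa.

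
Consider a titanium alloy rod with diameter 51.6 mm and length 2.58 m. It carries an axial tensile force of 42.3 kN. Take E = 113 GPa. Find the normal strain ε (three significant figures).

A = 2091 mm².
σ = N/A = 20.23 MPa; ε = σ/E = 20.23/113000 = 1.790e-04.

1.79e-04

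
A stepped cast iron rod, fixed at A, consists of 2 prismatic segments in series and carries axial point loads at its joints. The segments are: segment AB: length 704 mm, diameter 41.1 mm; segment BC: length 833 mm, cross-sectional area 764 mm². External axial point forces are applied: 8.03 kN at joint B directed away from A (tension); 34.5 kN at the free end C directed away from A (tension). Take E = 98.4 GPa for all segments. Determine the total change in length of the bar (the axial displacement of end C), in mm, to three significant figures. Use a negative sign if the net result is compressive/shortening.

0.612 mm

Internal axial forces (sectioning from the free end, tension +): N_BC = 34.5 kN, N_AB = 42.53 kN.
A_AB = 1327 mm².
δ_AB = 42530·704/(1327·98400) = 0.2294 mm
δ_BC = 34500·833/(764·98400) = 0.3823 mm
δ = Σδ_i = 0.6116 mm.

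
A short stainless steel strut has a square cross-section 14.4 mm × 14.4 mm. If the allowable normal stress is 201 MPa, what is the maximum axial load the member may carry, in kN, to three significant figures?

41.7 kN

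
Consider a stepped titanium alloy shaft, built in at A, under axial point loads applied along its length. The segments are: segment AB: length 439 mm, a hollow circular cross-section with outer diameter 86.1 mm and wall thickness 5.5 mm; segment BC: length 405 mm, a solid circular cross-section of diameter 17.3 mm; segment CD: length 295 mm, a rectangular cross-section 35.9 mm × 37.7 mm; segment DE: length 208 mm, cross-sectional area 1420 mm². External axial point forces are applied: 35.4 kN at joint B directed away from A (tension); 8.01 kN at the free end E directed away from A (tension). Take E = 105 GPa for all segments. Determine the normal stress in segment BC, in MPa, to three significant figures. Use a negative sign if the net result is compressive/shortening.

34.1 MPa

Internal axial forces (sectioning from the free end, tension +): N_DE = 8.01 kN, N_CD = 8.01 kN, N_BC = 8.01 kN, N_AB = 43.41 kN.
A_BC = 235.1 mm².
σ_BC = N_BC/A_BC = 8010/235.1 = 34.08 MPa.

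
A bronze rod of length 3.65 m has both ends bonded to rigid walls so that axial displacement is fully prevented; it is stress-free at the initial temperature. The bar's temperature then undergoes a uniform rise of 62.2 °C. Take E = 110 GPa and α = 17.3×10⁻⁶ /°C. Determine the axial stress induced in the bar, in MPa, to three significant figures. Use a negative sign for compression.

-118 MPa

Free thermal expansion αLΔT = 17.3e-6 · 3650 · 62.2 = 3.928 mm.
The walls impose strain ε = −(3.928)/3650 = -1.0761e-03; σ = Eε = 110000 · -1.0761e-03 = -118.4 MPa.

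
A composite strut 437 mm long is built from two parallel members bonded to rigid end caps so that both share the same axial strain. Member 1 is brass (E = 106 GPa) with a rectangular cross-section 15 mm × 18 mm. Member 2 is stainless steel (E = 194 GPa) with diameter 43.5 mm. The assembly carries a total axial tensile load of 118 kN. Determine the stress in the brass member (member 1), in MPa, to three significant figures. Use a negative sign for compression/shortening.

39.5 MPa

A_1 = 270 mm².
A_2 = 1486 mm².
Equal strain + equilibrium ⇒ each member carries load in proportion to AE: A₁E₁ = 28620000 N, A₂E₂ = 288300000 N, ΣAE = 316900000 N.
σ₁ = P·E₁/ΣAE = 118000·106000/316900000 = 39.47 MPa.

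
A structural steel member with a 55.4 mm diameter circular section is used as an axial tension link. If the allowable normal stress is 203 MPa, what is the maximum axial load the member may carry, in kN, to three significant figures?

A = 2411 mm².
P_max = σ_allow · A = 203 · 2411 = 489300 N = 489.3 kN.

489 kN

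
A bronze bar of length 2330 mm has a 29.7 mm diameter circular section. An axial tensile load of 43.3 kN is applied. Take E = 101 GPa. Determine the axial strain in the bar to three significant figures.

A = 692.8 mm².
σ = N/A = 62.5 MPa; ε = σ/E = 62.5/101000 = 6.188e-04.

6.19e-04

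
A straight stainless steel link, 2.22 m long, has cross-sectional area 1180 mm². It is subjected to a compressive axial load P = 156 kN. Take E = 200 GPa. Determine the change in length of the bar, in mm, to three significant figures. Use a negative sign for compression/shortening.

-1.47 mm

δ_mech = NL/(AE) = -156000·2220/(1180·200000) = -1.467 mm.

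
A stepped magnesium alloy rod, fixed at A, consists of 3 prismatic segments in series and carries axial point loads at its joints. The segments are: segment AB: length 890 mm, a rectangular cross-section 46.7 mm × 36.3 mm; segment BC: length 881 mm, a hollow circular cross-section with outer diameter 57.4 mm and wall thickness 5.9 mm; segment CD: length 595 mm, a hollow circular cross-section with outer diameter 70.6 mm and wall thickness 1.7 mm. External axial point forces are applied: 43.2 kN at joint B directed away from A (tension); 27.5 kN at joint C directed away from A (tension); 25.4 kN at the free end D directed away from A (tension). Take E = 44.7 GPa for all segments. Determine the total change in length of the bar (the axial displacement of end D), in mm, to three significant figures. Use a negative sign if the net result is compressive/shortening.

Internal axial forces (sectioning from the free end, tension +): N_CD = 25.4 kN, N_BC = 52.9 kN, N_AB = 96.1 kN.
A_AB = 1695 mm².
A_BC = 954.6 mm².
A_CD = 368 mm².
δ_AB = 96100·890/(1695·44700) = 1.129 mm
δ_BC = 52900·881/(954.6·44700) = 1.092 mm
δ_CD = 25400·595/(368·44700) = 0.9188 mm
δ = Σδ_i = 3.14 mm.

3.14 mm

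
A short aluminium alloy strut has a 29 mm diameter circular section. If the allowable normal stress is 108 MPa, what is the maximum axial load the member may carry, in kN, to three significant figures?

A = 660.5 mm².
P_max = σ_allow · A = 108 · 660.5 = 71340 N = 71.34 kN.

71.3 kN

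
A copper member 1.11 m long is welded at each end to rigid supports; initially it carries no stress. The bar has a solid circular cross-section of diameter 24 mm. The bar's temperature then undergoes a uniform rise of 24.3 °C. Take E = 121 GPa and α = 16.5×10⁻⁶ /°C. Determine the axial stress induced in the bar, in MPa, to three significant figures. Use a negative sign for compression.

-48.5 MPa

Free thermal expansion αLΔT = 16.5e-6 · 1110 · 24.3 = 0.4451 mm.
The walls impose strain ε = −(0.4451)/1110 = -4.0095e-04; σ = Eε = 121000 · -4.0095e-04 = -48.51 MPa.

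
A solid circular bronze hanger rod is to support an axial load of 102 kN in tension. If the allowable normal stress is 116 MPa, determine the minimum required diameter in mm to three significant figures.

Required area A ≥ P/σ_allow = 102000/116 = 879.3 mm².
For a solid circular section, d ≥ √(4A/π) = 33.46 mm.

33.5 mm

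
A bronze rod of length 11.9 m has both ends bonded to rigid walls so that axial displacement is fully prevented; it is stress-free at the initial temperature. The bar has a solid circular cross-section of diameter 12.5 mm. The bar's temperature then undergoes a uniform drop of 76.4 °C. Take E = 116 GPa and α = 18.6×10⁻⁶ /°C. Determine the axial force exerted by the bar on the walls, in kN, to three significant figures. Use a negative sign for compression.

20.2 kN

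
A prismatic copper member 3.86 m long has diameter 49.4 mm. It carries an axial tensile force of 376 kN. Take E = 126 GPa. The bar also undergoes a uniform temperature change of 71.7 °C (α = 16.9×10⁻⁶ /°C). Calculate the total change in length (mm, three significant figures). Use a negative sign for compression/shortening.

A = 1917 mm².
δ_mech = NL/(AE) = 376000·3860/(1917·126000) = 6.01 mm.
δ_thermal = αLΔT = 16.9e-6·3860·71.7 = 4.677 mm.
δ = δ_mech + δ_thermal = 10.69 mm.

10.7 mm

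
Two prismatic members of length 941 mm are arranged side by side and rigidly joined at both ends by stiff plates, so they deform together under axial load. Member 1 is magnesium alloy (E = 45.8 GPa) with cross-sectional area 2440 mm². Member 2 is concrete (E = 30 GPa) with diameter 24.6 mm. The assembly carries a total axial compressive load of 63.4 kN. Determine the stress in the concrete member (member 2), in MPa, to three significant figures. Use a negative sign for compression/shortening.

-15.1 MPa

A_2 = 475.3 mm².
Equal strain + equilibrium ⇒ each member carries load in proportion to AE: A₁E₁ = 111800000 N, A₂E₂ = 14260000 N, ΣAE = 126000000 N.
σ₂ = P·E₂/ΣAE = -63400·30000/126000000 = -15.09 MPa.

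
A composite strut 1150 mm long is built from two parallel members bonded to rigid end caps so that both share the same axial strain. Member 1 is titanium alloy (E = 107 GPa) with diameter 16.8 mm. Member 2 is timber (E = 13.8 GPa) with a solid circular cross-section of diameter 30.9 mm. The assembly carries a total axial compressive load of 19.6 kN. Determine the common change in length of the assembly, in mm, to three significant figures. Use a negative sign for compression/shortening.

A_1 = 221.7 mm².
A_2 = 749.9 mm².
Equal strain + equilibrium ⇒ each member carries load in proportion to AE: A₁E₁ = 23720000 N, A₂E₂ = 10350000 N, ΣAE = 34070000 N.
δ = PL/ΣAE = -19600·1150/34070000 = -0.6616 mm.

-0.662 mm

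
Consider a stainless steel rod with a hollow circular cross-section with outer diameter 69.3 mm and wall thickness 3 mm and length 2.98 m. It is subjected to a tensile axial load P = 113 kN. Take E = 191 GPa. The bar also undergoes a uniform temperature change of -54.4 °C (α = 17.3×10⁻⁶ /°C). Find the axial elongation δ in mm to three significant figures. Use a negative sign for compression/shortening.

0.0169 mm

A = 624.9 mm².
δ_mech = NL/(AE) = 113000·2980/(624.9·191000) = 2.821 mm.
δ_thermal = αLΔT = 17.3e-6·2980·-54.4 = -2.805 mm.
δ = δ_mech + δ_thermal = 0.01694 mm.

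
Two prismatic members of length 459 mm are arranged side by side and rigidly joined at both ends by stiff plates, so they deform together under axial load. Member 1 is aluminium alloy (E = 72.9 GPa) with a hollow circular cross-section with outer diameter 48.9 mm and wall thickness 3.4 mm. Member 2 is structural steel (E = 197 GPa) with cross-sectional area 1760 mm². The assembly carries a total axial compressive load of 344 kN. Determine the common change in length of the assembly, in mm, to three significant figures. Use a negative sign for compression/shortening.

A_1 = 486 mm².
Equal strain + equilibrium ⇒ each member carries load in proportion to AE: A₁E₁ = 35430000 N, A₂E₂ = 346700000 N, ΣAE = 382100000 N.
δ = PL/ΣAE = -344000·459/382100000 = -0.4132 mm.

-0.413 mm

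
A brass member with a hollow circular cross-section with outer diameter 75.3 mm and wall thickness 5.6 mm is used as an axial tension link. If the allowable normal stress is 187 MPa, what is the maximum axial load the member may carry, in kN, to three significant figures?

A = 1226 mm².
P_max = σ_allow · A = 187 · 1226 = 229300 N = 229.3 kN.

229 kN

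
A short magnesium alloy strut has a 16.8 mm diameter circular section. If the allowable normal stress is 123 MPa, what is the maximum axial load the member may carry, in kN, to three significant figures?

A = 221.7 mm².
P_max = σ_allow · A = 123 · 221.7 = 27270 N = 27.27 kN.

27.3 kN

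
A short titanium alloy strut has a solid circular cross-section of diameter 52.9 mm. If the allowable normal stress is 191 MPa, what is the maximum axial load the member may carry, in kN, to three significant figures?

A = 2198 mm².
P_max = σ_allow · A = 191 · 2198 = 419800 N = 419.8 kN.

420 kN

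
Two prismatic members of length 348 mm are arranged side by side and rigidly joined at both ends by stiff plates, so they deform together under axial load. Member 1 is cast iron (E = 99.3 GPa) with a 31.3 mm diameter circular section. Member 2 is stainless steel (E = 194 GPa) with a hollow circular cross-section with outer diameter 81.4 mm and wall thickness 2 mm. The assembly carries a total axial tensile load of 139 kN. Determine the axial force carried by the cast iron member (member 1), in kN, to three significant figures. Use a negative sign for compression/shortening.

61.3 kN

A_1 = 769.4 mm².
A_2 = 498.9 mm².
Equal strain + equilibrium ⇒ each member carries load in proportion to AE: A₁E₁ = 76410000 N, A₂E₂ = 96780000 N, ΣAE = 173200000 N.
F₁ = P·A₁E₁/ΣAE = 139000·76410000/173200000 = 61320 N.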